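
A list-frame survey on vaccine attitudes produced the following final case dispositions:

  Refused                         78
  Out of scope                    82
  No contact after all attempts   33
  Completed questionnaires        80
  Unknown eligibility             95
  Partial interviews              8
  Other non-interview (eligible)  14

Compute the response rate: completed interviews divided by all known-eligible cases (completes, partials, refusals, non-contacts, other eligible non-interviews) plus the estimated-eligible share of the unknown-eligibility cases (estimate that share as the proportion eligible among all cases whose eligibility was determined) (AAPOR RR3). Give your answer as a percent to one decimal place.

Num: 80
Known eligible: 80 + 8 + 78 + 33 + 14 = 213
e = 213 / (213 + 82) = 213 / 295 = 0.7220
Eligible share of unknowns: 0.7220 × 95 = 68.59
Base: 213 + 68.59 = 281.59
RR3 = 80 / 281.59 = 0.2841

28.4%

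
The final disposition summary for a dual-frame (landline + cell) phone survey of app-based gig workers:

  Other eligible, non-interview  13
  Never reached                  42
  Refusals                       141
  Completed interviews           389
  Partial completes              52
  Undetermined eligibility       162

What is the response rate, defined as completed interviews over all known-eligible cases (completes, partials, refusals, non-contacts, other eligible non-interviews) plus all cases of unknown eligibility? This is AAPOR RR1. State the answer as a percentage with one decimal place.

Numerator: 389
Denominator: 389 + 52 + 141 + 42 + 13 + 162 = 799
RR1 = 389 / 799 = 0.4869

48.7%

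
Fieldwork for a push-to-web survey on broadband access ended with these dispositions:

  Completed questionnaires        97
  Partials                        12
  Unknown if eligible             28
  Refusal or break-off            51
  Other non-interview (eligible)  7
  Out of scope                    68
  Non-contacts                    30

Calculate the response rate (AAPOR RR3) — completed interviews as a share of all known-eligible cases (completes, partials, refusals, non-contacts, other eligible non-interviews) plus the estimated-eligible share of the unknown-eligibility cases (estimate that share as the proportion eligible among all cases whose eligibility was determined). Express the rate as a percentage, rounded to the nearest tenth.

Top: 97
Known eligible: 97 + 12 + 51 + 30 + 7 = 197
e = 197 / (197 + 68) = 197 / 265 = 0.7434
Eligible share of unknowns: 0.7434 × 28 = 20.82
Base: 197 + 20.82 = 217.82
RR3 = 97 / 217.82 = 0.4453

44.5%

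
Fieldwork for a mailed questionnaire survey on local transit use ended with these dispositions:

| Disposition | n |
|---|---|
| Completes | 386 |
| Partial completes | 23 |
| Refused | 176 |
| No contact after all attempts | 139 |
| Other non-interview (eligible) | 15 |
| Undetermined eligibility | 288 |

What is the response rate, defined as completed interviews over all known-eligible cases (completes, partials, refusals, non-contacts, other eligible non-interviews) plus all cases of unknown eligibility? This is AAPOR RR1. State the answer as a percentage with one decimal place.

37.6%

Num → 386
Base → 386 + 23 + 176 + 139 + 15 + 288 = 1027
RR1 = 386 / 1027 = 0.3759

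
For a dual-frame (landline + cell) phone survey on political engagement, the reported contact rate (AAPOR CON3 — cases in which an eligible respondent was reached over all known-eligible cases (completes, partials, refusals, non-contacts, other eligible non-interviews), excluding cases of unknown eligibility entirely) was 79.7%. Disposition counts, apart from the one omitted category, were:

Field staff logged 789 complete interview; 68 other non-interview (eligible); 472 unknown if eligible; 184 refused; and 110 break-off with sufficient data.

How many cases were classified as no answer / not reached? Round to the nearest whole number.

Top = 789 + 110 + 184 + 68 = 1151
CON3 = 1151 / D = 0.797
D = 1151 / 0.797 = 1444.2
Rest of base = 1151
no answer / not reached = 1444.2 − 1151 ≈ 293

293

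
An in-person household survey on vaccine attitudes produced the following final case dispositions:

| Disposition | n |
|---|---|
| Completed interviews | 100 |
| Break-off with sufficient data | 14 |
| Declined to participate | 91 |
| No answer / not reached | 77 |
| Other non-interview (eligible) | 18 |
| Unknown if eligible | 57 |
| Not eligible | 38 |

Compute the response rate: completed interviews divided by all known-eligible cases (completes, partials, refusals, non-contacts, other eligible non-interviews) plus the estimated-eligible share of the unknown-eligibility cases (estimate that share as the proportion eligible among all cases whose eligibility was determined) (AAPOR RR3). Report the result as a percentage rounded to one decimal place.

Top = 100
Determined eligible = 100 + 14 + 91 + 77 + 18 = 300
e = 300 / (300 + 38) = 300 / 338 = 0.8876
e × U = 0.8876 × 57 = 50.59
Denominator = 300 + 50.59 = 350.59
RR3 = 100 / 350.59 = 0.2852

28.5%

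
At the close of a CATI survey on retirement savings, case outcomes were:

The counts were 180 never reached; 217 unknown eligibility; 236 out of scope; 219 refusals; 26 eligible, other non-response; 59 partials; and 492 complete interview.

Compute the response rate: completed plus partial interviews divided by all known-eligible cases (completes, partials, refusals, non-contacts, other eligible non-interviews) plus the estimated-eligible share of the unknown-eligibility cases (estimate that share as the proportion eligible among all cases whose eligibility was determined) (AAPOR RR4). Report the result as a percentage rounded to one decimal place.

47.9%

Numerator = 492 + 59 = 551
Known eligible = 492 + 59 + 219 + 180 + 26 = 976
e = 976 / (976 + 236) = 976 / 1212 = 0.8053
e × U = 0.8053 × 217 = 174.75
Base = 976 + 174.75 = 1150.75
RR4 = 551 / 1150.75 = 0.4788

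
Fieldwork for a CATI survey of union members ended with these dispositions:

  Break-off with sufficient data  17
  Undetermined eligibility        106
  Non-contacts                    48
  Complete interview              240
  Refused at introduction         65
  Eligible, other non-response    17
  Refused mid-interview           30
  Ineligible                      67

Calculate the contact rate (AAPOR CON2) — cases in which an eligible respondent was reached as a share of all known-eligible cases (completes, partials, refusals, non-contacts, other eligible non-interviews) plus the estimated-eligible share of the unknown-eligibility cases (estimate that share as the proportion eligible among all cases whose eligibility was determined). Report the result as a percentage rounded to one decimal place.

Refusals = 65 + 30 = 95
Numerator = 240 + 17 + 95 + 17 = 369
Determined eligible = 240 + 17 + 95 + 48 + 17 = 417
e = 417 / (417 + 67) = 417 / 484 = 0.8616
e × U = 0.8616 × 106 = 91.33
Denominator = 417 + 91.33 = 508.33
CON2 = 369 / 508.33 = 0.7259

72.6%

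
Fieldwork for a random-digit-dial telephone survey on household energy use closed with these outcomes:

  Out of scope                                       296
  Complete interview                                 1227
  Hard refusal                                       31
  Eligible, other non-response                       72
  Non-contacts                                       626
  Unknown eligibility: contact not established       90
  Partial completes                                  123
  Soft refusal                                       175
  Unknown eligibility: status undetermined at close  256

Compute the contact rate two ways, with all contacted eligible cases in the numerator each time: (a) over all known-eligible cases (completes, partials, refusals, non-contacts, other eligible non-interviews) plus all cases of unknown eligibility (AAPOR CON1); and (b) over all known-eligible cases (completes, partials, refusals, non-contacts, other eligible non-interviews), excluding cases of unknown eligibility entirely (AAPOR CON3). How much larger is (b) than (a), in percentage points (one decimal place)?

Refusals = 31 + 175 = 206
Unknown if eligible = 90 + 256 = 346
Top = 1227 + 123 + 206 + 72 = 1628
Denominator = 1227 + 123 + 206 + 626 + 72 + 346 = 2600
CON1 = 1628 / 2600 = 0.6262
Denominator = 1227 + 123 + 206 + 626 + 72 = 2254
CON3 = 1628 / 2254 = 0.7223
Difference = 72.23 − 62.62 = 9.61 percentage points

9.6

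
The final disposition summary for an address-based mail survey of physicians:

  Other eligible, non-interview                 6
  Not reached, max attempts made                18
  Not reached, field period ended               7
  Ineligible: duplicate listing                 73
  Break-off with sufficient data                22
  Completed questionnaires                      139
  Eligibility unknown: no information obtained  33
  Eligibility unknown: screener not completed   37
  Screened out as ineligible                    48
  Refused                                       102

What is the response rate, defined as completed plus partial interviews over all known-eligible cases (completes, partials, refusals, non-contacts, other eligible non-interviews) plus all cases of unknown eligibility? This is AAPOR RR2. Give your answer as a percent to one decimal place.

44.2%

Non-contacts = 7 + 18 = 25
Unknown eligibility = 37 + 33 = 70
Not eligible = 48 + 73 = 121
Num = 139 + 22 = 161
Denom = 139 + 22 + 102 + 25 + 6 + 70 = 364
RR2 = 161 / 364 = 0.4423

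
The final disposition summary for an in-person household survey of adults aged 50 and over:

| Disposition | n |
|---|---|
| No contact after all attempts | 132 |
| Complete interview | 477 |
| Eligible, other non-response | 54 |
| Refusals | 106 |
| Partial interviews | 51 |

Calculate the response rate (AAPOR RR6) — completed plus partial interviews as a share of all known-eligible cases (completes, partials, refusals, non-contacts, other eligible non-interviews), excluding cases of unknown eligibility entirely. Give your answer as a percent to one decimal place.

64.4%

Num = 477 + 51 = 528
Denominator = 477 + 51 + 106 + 132 + 54 = 820
RR6 = 528 / 820 = 0.6439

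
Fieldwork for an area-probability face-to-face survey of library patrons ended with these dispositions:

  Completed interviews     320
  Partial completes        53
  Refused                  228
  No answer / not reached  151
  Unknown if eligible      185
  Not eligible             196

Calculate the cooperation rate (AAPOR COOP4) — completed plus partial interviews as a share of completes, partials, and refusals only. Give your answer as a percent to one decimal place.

62.1%

Numerator → 320 + 53 = 373
Base → 320 + 53 + 228 = 601
COOP4 = 373 / 601 = 0.6206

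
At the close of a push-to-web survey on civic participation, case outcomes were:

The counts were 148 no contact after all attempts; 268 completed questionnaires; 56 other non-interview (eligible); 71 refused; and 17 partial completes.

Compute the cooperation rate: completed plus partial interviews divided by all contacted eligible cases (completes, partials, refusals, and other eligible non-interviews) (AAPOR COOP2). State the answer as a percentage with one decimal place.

Numerator → 268 + 17 = 285
Base → 268 + 17 + 71 + 56 = 412
COOP2 = 285 / 412 = 0.6917

69.2%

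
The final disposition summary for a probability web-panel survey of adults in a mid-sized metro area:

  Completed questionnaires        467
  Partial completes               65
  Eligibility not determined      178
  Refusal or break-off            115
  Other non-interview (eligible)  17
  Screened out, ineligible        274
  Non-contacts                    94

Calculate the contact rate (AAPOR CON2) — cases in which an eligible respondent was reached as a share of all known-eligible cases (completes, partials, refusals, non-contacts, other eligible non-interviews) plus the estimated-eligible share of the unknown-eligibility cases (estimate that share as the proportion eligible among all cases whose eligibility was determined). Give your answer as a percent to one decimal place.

Numerator = 467 + 65 + 115 + 17 = 664
Known eligible = 467 + 65 + 115 + 94 + 17 = 758
e = 758 / (758 + 274) = 758 / 1032 = 0.7345
e × U = 0.7345 × 178 = 130.74
Denominator = 758 + 130.74 = 888.74
CON2 = 664 / 888.74 = 0.7471

74.7%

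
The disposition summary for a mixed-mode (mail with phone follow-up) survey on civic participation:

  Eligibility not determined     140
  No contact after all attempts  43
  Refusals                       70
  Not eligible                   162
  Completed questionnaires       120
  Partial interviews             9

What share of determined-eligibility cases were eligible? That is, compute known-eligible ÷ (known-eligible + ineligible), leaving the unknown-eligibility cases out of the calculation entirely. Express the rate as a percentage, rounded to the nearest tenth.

Eligible (known) = 120 + 9 + 70 + 43 = 242
e = 242 / (242 + 162) = 242 / 404 = 0.5990

59.9%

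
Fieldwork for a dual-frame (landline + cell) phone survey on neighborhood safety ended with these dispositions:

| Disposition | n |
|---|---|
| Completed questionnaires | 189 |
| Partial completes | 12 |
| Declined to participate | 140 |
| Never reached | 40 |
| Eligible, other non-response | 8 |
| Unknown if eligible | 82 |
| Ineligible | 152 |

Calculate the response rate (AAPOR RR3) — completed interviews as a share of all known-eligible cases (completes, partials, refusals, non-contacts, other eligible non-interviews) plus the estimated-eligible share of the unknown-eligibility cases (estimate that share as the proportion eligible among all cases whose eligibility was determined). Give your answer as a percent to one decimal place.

42.2%

Numerator: 189
Known eligible: 189 + 12 + 140 + 40 + 8 = 389
e = 389 / (389 + 152) = 389 / 541 = 0.7190
Eligible share of unknowns: 0.7190 × 82 = 58.96
Denom: 389 + 58.96 = 447.96
RR3 = 189 / 447.96 = 0.4219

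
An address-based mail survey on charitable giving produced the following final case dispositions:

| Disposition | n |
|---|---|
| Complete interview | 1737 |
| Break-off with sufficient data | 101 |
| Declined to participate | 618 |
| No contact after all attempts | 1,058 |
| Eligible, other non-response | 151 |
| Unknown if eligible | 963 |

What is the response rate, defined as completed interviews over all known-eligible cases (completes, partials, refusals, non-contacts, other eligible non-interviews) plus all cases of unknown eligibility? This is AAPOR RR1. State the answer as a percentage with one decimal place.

37.5%

Top → 1737
Base → 1737 + 101 + 618 + 1058 + 151 + 963 = 4628
RR1 = 1737 / 4628 = 0.3753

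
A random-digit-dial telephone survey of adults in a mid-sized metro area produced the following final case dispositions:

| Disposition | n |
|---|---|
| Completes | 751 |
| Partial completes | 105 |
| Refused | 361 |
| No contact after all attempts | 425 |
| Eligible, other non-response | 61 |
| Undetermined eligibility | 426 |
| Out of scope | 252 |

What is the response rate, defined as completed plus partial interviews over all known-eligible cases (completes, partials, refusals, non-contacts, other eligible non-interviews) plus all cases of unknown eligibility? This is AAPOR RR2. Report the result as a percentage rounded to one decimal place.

Numerator → 751 + 105 = 856
Denominator → 751 + 105 + 361 + 425 + 61 + 426 = 2129
RR2 = 856 / 2129 = 0.4021

40.2%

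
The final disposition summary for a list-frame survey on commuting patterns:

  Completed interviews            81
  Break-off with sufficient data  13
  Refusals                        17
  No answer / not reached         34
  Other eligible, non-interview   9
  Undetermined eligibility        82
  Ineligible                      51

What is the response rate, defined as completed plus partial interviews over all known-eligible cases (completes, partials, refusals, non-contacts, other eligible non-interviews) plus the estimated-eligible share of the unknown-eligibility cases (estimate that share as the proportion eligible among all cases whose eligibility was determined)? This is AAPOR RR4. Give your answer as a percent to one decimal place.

43.6%

Num = 81 + 13 = 94
Eligible (known) = 81 + 13 + 17 + 34 + 9 = 154
e = 154 / (154 + 51) = 154 / 205 = 0.7512
Estimated eligible among unknowns = 0.7512 × 82 = 61.60
Base = 154 + 61.60 = 215.60
RR4 = 94 / 215.60 = 0.4360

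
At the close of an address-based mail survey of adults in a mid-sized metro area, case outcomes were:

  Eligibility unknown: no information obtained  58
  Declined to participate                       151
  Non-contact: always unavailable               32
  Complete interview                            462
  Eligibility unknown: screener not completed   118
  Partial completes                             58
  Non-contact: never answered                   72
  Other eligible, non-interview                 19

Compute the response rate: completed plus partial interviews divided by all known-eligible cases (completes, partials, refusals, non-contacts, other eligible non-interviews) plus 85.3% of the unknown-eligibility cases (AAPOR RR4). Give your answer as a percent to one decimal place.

No answer / not reached = 72 + 32 = 104
Unknown eligibility = 118 + 58 = 176
Top: 462 + 58 = 520
Eligible (known): 462 + 58 + 151 + 104 + 19 = 794
Estimated eligible among unknowns: 0.8530 × 176 = 150.13
Denominator: 794 + 150.13 = 944.13
RR4 = 520 / 944.13 = 0.5508

55.1%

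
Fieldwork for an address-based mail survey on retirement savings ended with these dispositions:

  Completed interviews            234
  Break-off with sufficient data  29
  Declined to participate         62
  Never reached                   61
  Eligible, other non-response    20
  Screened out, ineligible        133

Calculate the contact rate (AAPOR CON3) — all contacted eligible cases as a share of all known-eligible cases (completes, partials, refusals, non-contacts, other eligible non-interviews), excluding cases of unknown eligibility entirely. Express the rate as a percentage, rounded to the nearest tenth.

85.0%

Top = 234 + 29 + 62 + 20 = 345
Denominator = 234 + 29 + 62 + 61 + 20 = 406
CON3 = 345 / 406 = 0.8498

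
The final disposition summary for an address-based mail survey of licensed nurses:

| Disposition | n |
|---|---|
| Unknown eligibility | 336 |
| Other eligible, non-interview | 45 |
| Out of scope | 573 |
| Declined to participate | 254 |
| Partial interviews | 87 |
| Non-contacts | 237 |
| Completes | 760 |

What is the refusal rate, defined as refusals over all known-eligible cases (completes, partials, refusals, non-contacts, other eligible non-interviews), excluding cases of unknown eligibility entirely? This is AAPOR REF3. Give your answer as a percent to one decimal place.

Top → 254
Denom → 760 + 87 + 254 + 237 + 45 = 1383
REF3 = 254 / 1383 = 0.1837

18.4%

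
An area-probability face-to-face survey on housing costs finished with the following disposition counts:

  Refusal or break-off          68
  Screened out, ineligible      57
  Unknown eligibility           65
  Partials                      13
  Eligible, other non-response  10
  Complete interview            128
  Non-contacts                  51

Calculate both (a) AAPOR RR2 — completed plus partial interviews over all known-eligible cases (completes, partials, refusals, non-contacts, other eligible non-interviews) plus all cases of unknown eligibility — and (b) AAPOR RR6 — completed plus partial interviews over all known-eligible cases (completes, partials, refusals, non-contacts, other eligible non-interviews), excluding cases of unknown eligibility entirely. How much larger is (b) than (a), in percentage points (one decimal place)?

Numerator = 128 + 13 = 141
Base = 128 + 13 + 68 + 51 + 10 + 65 = 335
RR2 = 141 / 335 = 0.4209
Base = 128 + 13 + 68 + 51 + 10 = 270
RR6 = 141 / 270 = 0.5222
Difference = 52.22 − 42.09 = 10.13 percentage points

10.1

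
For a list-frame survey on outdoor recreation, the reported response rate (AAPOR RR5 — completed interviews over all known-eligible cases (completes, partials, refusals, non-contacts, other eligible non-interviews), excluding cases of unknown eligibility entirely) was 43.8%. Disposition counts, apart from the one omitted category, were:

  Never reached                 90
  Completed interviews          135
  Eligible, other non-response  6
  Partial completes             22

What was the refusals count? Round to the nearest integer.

RR5 = 135 / D = 0.438
D = 135 / 0.438 = 308.2
Rest of base = 253
refusals = 308.2 − 253 ≈ 55

55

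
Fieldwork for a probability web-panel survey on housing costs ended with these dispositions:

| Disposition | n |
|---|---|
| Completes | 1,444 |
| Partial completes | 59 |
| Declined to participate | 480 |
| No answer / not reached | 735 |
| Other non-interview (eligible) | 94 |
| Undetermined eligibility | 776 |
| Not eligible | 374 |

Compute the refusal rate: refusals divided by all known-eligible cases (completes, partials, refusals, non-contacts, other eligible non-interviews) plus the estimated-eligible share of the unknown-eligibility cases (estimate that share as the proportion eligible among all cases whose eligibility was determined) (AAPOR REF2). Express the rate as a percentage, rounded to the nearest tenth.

13.7%

Numerator → 480
Known eligible → 1444 + 59 + 480 + 735 + 94 = 2812
e = 2812 / (2812 + 374) = 2812 / 3186 = 0.8826
Estimated eligible among unknowns → 0.8826 × 776 = 684.90
Denom → 2812 + 684.90 = 3496.90
REF2 = 480 / 3496.90 = 0.1373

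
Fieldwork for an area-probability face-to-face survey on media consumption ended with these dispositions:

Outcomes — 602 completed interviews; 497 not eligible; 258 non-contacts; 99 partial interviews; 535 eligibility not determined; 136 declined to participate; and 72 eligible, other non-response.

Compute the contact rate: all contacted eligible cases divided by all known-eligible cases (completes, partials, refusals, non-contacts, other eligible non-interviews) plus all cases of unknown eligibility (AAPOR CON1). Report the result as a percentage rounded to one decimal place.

53.4%

Num: 602 + 99 + 136 + 72 = 909
Base: 602 + 99 + 136 + 258 + 72 + 535 = 1702
CON1 = 909 / 1702 = 0.5341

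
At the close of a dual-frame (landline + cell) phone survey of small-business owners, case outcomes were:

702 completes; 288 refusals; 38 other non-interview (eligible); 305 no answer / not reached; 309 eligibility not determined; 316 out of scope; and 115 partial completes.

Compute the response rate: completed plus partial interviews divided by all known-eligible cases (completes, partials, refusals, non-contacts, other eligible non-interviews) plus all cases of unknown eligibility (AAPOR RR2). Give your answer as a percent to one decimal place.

46.5%

Top: 702 + 115 = 817
Base: 702 + 115 + 288 + 305 + 38 + 309 = 1757
RR2 = 817 / 1757 = 0.4650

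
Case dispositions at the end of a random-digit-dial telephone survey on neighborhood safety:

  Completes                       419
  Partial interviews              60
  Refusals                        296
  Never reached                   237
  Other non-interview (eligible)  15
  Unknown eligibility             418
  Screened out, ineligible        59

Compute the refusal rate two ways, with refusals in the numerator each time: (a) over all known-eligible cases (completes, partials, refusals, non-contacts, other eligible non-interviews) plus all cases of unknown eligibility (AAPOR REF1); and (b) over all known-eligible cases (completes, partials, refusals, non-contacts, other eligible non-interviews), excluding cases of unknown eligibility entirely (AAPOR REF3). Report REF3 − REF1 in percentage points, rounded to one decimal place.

Top → 296
Base → 419 + 60 + 296 + 237 + 15 + 418 = 1445
REF1 = 296 / 1445 = 0.2048
Base → 419 + 60 + 296 + 237 + 15 = 1027
REF3 = 296 / 1027 = 0.2882
Difference = 28.82 − 20.48 = 8.34 percentage points

8.3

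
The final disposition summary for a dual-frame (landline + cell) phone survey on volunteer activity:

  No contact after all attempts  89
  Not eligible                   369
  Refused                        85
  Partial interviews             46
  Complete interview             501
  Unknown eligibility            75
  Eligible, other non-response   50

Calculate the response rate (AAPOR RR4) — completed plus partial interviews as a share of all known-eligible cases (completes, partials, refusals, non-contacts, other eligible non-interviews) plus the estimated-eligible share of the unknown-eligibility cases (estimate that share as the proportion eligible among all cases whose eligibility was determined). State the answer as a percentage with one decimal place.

66.6%

Numerator: 501 + 46 = 547
Known eligible: 501 + 46 + 85 + 89 + 50 = 771
e = 771 / (771 + 369) = 771 / 1140 = 0.6763
Estimated eligible among unknowns: 0.6763 × 75 = 50.72
Denom: 771 + 50.72 = 821.72
RR4 = 547 / 821.72 = 0.6657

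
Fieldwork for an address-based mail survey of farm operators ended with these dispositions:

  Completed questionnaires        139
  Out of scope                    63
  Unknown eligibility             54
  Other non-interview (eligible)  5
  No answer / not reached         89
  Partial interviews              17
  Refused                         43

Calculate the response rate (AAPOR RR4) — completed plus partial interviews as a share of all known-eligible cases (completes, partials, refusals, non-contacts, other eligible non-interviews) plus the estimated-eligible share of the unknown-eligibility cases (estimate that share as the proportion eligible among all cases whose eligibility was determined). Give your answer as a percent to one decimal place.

46.2%

Num = 139 + 17 = 156
Eligible (known) = 139 + 17 + 43 + 89 + 5 = 293
e = 293 / (293 + 63) = 293 / 356 = 0.8230
e × U = 0.8230 × 54 = 44.44
Base = 293 + 44.44 = 337.44
RR4 = 156 / 337.44 = 0.4623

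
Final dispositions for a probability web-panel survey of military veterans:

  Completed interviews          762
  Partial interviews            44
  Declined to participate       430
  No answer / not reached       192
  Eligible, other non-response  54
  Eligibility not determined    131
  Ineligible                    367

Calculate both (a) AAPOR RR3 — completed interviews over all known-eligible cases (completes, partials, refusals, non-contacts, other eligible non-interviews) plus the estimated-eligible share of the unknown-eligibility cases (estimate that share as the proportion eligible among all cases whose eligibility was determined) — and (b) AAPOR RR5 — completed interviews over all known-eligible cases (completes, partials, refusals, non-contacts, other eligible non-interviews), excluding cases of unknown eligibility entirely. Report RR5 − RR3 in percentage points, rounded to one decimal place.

Numerator: 762
Determined eligible: 762 + 44 + 430 + 192 + 54 = 1482
e = 1482 / (1482 + 367) = 1482 / 1849 = 0.8015
Eligible share of unknowns: 0.8015 × 131 = 105.00
Denom: 1482 + 105.00 = 1587.00
RR3 = 762 / 1587.00 = 0.4802
Denom: 762 + 44 + 430 + 192 + 54 = 1482
RR5 = 762 / 1482 = 0.5142
Difference = 51.42 − 48.02 = 3.40 percentage points

3.4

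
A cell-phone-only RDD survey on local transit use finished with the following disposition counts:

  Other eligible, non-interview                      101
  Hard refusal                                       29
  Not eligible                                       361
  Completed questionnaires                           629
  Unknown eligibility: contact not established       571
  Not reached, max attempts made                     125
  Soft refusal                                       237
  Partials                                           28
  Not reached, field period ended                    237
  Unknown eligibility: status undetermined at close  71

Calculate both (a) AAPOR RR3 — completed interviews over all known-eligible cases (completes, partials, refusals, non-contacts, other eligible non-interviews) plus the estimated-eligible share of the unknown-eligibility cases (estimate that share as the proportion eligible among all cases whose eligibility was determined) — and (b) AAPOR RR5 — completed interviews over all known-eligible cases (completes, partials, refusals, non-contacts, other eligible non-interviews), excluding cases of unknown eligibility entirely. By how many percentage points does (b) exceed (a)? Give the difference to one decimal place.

12.2

Refusal or break-off = 29 + 237 = 266
No contact after all attempts = 237 + 125 = 362
Unknown eligibility = 571 + 71 = 642
Num = 629
Eligible (known) = 629 + 28 + 266 + 362 + 101 = 1386
e = 1386 / (1386 + 361) = 1386 / 1747 = 0.7934
Eligible share of unknowns = 0.7934 × 642 = 509.36
Base = 1386 + 509.36 = 1895.36
RR3 = 629 / 1895.36 = 0.3319
Base = 629 + 28 + 266 + 362 + 101 = 1386
RR5 = 629 / 1386 = 0.4538
Difference = 45.38 − 33.19 = 12.19 percentage points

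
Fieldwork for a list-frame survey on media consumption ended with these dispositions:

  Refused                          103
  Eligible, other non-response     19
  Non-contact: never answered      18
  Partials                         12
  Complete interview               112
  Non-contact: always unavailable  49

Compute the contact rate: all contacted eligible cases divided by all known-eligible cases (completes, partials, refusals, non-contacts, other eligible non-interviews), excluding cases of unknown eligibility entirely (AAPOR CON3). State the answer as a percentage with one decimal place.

Non-contacts = 18 + 49 = 67
Numerator: 112 + 12 + 103 + 19 = 246
Denominator: 112 + 12 + 103 + 67 + 19 = 313
CON3 = 246 / 313 = 0.7859

78.6%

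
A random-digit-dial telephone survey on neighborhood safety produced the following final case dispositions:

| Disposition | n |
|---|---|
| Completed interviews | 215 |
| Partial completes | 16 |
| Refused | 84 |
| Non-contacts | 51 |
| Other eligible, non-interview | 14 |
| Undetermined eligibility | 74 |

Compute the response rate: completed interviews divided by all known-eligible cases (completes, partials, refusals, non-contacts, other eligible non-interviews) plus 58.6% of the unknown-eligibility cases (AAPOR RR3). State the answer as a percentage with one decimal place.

Num: 215
Eligible (known): 215 + 16 + 84 + 51 + 14 = 380
Eligible share of unknowns: 0.5860 × 74 = 43.36
Denominator: 380 + 43.36 = 423.36
RR3 = 215 / 423.36 = 0.5078

50.8%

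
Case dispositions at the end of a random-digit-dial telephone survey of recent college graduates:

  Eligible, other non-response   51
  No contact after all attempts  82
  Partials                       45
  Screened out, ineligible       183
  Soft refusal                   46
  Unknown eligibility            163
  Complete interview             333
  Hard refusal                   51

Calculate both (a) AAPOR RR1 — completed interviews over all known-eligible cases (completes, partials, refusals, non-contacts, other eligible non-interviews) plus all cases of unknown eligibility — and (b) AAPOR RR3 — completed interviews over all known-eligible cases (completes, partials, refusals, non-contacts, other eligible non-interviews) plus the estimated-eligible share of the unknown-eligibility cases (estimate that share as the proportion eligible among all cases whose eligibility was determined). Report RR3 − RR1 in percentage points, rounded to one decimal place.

2.2

Refused = 51 + 46 = 97
Num: 333
Denominator: 333 + 45 + 97 + 82 + 51 + 163 = 771
RR1 = 333 / 771 = 0.4319
Determined eligible: 333 + 45 + 97 + 82 + 51 = 608
e = 608 / (608 + 183) = 608 / 791 = 0.7686
e × U: 0.7686 × 163 = 125.28
Denominator: 608 + 125.28 = 733.28
RR3 = 333 / 733.28 = 0.4541
Difference = 45.41 − 43.19 = 2.22 percentage points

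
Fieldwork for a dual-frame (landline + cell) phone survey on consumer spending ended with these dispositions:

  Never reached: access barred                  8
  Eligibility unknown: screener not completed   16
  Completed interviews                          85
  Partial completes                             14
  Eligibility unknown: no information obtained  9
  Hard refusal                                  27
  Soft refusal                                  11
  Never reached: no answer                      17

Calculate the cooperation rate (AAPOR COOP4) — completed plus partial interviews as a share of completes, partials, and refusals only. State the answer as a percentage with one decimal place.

72.3%

Declined to participate = 27 + 11 = 38
No answer / not reached = 17 + 8 = 25
Unknown if eligible = 16 + 9 = 25
Numerator → 85 + 14 = 99
Denom → 85 + 14 + 38 = 137
COOP4 = 99 / 137 = 0.7226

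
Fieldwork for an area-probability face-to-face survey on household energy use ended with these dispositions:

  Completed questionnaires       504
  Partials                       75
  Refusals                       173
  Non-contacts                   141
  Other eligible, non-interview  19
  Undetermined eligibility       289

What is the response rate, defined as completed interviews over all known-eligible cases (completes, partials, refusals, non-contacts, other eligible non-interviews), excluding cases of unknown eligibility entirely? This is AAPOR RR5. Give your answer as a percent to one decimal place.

55.3%

Numerator → 504
Base → 504 + 75 + 173 + 141 + 19 = 912
RR5 = 504 / 912 = 0.5526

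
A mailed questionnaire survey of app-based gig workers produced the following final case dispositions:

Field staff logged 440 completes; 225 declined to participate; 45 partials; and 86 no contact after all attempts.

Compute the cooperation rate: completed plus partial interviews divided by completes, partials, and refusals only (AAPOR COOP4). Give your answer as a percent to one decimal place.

68.3%

Top = 440 + 45 = 485
Denom = 440 + 45 + 225 = 710
COOP4 = 485 / 710 = 0.6831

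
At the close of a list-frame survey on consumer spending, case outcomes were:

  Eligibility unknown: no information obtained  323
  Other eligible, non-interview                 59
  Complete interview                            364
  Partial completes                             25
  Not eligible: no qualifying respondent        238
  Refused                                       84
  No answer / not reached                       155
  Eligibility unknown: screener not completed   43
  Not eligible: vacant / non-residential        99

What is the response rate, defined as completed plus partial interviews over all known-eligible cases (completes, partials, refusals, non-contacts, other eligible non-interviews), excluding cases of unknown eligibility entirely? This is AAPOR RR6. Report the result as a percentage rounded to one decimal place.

Unknown eligibility = 43 + 323 = 366
Out of scope = 238 + 99 = 337
Num: 364 + 25 = 389
Base: 364 + 25 + 84 + 155 + 59 = 687
RR6 = 389 / 687 = 0.5662

56.6%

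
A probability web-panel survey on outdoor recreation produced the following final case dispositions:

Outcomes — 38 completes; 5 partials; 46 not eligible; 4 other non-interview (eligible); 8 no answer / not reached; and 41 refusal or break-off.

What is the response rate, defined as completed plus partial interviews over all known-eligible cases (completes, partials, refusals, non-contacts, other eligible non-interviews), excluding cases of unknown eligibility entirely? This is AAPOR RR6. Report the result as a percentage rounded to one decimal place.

Numerator: 38 + 5 = 43
Base: 38 + 5 + 41 + 8 + 4 = 96
RR6 = 43 / 96 = 0.4479

44.8%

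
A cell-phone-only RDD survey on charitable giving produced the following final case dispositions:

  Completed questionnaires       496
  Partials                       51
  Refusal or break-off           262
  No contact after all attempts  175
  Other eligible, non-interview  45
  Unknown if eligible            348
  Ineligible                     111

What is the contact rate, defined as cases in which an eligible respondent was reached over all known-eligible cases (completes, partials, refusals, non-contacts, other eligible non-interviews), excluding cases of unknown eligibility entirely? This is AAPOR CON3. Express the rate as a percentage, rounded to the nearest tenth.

83.0%

Num = 496 + 51 + 262 + 45 = 854
Denom = 496 + 51 + 262 + 175 + 45 = 1029
CON3 = 854 / 1029 = 0.8299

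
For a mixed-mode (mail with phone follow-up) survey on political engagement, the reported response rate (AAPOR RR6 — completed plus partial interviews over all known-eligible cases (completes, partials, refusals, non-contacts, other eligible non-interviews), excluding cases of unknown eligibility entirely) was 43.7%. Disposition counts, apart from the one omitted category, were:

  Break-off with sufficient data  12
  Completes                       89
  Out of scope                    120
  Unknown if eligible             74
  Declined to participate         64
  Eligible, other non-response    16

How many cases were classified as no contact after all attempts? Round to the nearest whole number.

Top: 89 + 12 = 101
RR6 = 101 / D = 0.437
D = 101 / 0.437 = 231.1
Remaining denominator categories sum to 181
no contact after all attempts = 231.1 − 181 ≈ 50

50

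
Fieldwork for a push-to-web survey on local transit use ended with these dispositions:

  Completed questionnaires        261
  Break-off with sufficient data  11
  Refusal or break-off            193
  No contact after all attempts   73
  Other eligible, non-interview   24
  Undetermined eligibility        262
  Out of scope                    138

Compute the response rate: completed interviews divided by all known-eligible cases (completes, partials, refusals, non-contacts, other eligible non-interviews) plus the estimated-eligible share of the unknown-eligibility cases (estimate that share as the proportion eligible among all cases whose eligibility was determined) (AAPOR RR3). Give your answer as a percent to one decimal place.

33.8%

Top → 261
Determined eligible → 261 + 11 + 193 + 73 + 24 = 562
e = 562 / (562 + 138) = 562 / 700 = 0.8029
Estimated eligible among unknowns → 0.8029 × 262 = 210.36
Denom → 562 + 210.36 = 772.36
RR3 = 261 / 772.36 = 0.3379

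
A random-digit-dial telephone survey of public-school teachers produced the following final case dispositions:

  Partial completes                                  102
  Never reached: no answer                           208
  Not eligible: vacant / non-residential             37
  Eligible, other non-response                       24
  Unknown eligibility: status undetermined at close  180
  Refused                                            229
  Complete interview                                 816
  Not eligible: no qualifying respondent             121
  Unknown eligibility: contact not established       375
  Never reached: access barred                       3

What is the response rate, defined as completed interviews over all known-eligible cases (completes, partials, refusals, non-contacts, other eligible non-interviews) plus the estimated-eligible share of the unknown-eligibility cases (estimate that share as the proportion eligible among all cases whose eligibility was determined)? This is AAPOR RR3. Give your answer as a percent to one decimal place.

No answer / not reached = 208 + 3 = 211
Eligibility not determined = 375 + 180 = 555
Screened out, ineligible = 121 + 37 = 158
Numerator: 816
Known eligible: 816 + 102 + 229 + 211 + 24 = 1382
e = 1382 / (1382 + 158) = 1382 / 1540 = 0.8974
e × U: 0.8974 × 555 = 498.06
Base: 1382 + 498.06 = 1880.06
RR3 = 816 / 1880.06 = 0.4340

43.4%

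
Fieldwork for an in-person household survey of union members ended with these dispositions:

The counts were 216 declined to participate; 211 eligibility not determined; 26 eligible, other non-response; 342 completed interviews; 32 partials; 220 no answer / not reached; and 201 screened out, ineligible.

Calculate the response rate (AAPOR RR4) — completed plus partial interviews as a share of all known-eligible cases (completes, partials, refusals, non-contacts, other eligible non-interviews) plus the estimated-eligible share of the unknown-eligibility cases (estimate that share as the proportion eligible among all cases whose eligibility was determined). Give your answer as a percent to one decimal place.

37.2%

Numerator → 342 + 32 = 374
Eligible (known) → 342 + 32 + 216 + 220 + 26 = 836
e = 836 / (836 + 201) = 836 / 1037 = 0.8062
e × U → 0.8062 × 211 = 170.11
Denom → 836 + 170.11 = 1006.11
RR4 = 374 / 1006.11 = 0.3717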